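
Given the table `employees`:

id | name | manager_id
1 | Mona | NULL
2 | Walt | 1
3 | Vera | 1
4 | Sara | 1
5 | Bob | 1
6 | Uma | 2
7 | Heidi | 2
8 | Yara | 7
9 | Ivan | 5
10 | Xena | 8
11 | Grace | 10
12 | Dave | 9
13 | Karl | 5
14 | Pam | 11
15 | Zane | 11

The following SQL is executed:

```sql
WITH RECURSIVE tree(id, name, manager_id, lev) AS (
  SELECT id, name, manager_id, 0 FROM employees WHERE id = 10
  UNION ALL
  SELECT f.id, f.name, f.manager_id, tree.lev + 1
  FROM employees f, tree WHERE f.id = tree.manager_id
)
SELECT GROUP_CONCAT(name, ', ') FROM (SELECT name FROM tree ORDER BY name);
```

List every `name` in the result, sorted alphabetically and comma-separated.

Base: id=10 (Xena), manager_id=8, lev 0.
Iteration 1: join on id=8 -> Yara (id 8, manager_id=7, lev 1).
Iteration 2: join on id=7 -> Heidi (id 7, manager_id=2, lev 2).
Iteration 3: join on id=2 -> Walt (id 2, manager_id=1, lev 3).
Iteration 4: join on id=1 -> Mona (id 1, manager_id=NULL, lev 4).
Iteration 5: manager_id is NULL; no match; recursion stops.

Heidi, Mona, Walt, Xena, Yara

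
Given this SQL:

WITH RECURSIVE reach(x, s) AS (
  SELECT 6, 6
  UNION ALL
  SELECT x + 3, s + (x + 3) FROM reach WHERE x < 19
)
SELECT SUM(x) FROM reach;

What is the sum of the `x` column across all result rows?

Base: x=6, s=6.
Iteration 1: 6 < 19 holds -> x = 6 + 3 = 9, s = 6 + 9 = 15.
Iteration 2: 9 < 19 holds -> x = 9 + 3 = 12, s = 15 + 12 = 27.
Iteration 3: 12 < 19 holds -> x = 12 + 3 = 15, s = 27 + 15 = 42.
Iteration 4: 15 < 19 holds -> x = 15 + 3 = 18, s = 42 + 18 = 60.
Iteration 5: 18 < 19 holds -> x = 18 + 3 = 21, s = 60 + 21 = 81.
Iteration 6: 21 < 19 fails; recursion stops.
SUM(x) = 6 + 9 + 12 + 15 + 18 + 21 = 81.

81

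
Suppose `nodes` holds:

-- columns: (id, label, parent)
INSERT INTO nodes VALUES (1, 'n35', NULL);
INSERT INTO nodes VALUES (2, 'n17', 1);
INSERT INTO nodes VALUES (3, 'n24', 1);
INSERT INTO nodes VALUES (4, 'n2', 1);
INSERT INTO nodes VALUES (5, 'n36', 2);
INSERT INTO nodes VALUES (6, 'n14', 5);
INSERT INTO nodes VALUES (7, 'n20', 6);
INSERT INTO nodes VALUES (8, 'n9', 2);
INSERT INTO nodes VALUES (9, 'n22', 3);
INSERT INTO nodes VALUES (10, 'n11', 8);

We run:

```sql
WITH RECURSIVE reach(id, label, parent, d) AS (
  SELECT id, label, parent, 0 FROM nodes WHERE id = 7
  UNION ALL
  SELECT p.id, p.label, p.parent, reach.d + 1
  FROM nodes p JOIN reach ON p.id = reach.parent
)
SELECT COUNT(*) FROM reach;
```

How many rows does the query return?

5

Base: id=7 (n20), parent=6, d 0.
Iteration 1: join on id=6 -> n14 (id 6, parent=5, d 1).
Iteration 2: join on id=5 -> n36 (id 5, parent=2, d 2).
Iteration 3: join on id=2 -> n17 (id 2, parent=1, d 3).
Iteration 4: join on id=1 -> n35 (id 1, parent=NULL, d 4).
Iteration 5: parent is NULL; no match; recursion stops.
Total rows emitted: 5.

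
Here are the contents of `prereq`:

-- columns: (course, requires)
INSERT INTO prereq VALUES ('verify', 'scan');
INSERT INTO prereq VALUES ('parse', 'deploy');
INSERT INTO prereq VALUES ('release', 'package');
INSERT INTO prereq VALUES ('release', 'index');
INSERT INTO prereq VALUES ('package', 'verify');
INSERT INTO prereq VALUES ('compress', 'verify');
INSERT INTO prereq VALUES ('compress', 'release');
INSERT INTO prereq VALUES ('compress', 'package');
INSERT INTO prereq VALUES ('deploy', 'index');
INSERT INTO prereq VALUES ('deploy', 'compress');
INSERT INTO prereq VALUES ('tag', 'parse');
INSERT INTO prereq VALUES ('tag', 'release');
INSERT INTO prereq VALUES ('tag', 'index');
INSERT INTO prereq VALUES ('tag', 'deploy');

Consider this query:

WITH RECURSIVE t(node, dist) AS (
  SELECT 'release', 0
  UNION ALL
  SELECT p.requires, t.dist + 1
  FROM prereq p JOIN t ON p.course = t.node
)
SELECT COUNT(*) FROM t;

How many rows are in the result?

5

Base: (release, dist=0).
Iteration 1: edges from {release} -> (index, dist=1), (package, dist=1).
Iteration 2: edges from {index,package} -> (verify, dist=2).
Iteration 3: edges from {verify} -> (scan, dist=3).
Iteration 4: no outgoing edges from {scan}; recursion stops.
Total rows emitted: 5.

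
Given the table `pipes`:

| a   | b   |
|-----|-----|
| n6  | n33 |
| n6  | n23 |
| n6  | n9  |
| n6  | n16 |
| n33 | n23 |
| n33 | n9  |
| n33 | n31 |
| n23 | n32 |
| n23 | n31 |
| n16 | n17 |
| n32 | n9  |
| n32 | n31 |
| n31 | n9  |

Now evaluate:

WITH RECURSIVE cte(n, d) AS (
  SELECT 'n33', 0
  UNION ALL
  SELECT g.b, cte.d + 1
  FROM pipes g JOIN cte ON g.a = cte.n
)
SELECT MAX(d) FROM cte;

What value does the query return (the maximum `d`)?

4

Base: (n33, d=0).
Iteration 1: edges from {n33} -> (n23, d=1), (n31, d=1), (n9, d=1).
Iteration 2: edges from {n23,n31,n9} -> (n31, d=2), (n32, d=2), (n9, d=2).
Iteration 3: edges from {n31,n32,n9} -> (n31, d=3), (n9, d=3) x2. [UNION ALL keeps all 3 new rows, including repeats]
Iteration 4: edges from {n31,n9} -> (n9, d=4).
Iteration 5: no outgoing edges from {n9}; recursion stops.
d values: 0, 1, 1, 1, 2, 2, 2, 3, 3, 3, 4; the maximum is 4.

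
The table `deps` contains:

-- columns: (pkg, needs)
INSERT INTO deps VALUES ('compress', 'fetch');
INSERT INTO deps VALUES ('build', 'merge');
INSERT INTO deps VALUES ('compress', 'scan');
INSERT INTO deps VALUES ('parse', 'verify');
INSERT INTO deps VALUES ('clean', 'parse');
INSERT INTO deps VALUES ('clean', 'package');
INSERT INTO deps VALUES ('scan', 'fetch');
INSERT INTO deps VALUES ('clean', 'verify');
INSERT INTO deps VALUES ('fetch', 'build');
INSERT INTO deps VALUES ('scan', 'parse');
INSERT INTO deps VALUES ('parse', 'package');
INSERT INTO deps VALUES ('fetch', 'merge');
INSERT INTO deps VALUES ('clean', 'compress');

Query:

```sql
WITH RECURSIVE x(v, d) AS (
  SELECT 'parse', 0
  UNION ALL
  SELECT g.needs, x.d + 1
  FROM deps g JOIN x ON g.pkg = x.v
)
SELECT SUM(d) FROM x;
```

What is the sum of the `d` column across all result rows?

2

Base: (parse, d=0).
Iteration 1: edges from {parse} -> (package, d=1), (verify, d=1).
Iteration 2: no outgoing edges from {package,verify}; recursion stops.
SUM(d) = 0 + 1 + 1 = 2.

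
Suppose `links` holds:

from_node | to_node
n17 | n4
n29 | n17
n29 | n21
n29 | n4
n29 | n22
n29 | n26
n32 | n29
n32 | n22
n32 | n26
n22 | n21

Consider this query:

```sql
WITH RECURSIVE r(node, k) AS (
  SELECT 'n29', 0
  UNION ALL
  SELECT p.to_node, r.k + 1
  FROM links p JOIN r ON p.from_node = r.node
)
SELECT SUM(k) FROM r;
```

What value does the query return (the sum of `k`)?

9

Base: (n29, k=0).
Iteration 1: edges from {n29} -> (n17, k=1), (n21, k=1), (n22, k=1), (n26, k=1), (n4, k=1).
Iteration 2: edges from {n17,n21,n22,n26,n4} -> (n21, k=2), (n4, k=2).
Iteration 3: no outgoing edges from {n21,n4}; recursion stops.
SUM(k) = 0 + 1 + 1 + 1 + 1 + 1 + 2 + 2 = 9.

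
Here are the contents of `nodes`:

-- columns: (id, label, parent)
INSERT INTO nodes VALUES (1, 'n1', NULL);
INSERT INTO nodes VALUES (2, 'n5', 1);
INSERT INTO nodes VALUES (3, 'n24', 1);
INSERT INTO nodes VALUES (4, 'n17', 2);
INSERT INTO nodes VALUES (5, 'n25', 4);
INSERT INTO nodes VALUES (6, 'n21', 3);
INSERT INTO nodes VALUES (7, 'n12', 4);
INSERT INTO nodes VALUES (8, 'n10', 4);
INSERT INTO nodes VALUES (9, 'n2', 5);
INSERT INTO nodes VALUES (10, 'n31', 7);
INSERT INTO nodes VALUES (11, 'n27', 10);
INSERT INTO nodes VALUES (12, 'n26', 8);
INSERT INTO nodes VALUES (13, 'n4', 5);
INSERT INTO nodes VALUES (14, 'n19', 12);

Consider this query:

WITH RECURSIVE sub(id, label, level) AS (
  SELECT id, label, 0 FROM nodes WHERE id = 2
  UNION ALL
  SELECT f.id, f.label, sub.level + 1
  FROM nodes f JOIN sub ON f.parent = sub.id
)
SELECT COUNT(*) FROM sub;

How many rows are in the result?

11

Base: id=2 (n5) at level 0.
Iteration 1: rows with parent in {2} -> n17 (id 4, level 1).
Iteration 2: rows with parent in {4} -> n25 (id 5, level 2), n12 (id 7, level 2), n10 (id 8, level 2).
Iteration 3: rows with parent in {5,7,8} -> n2 (id 9, level 3), n31 (id 10, level 3), n26 (id 12, level 3), n4 (id 13, level 3).
Iteration 4: rows with parent in {9,10,12,13} -> n27 (id 11, level 4), n19 (id 14, level 4).
Iteration 5: no rows with parent in {11,14}; recursion stops.
Total rows emitted: 11.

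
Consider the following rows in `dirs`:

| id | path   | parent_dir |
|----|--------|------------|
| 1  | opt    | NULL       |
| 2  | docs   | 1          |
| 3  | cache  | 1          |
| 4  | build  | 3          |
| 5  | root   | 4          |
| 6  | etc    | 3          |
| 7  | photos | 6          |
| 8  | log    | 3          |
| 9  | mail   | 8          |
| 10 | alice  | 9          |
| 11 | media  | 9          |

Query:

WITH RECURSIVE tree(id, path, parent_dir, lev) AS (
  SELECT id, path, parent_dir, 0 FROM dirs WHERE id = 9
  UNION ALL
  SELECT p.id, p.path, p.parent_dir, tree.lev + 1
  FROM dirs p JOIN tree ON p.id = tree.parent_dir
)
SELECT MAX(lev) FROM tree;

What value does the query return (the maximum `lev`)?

Base: id=9 (mail), parent_dir=8, lev 0.
Iteration 1: join on id=8 -> log (id 8, parent_dir=3, lev 1).
Iteration 2: join on id=3 -> cache (id 3, parent_dir=1, lev 2).
Iteration 3: join on id=1 -> opt (id 1, parent_dir=NULL, lev 3).
Iteration 4: parent_dir is NULL; no match; recursion stops.
lev values: 0, 1, 2, 3; the maximum is 3.

3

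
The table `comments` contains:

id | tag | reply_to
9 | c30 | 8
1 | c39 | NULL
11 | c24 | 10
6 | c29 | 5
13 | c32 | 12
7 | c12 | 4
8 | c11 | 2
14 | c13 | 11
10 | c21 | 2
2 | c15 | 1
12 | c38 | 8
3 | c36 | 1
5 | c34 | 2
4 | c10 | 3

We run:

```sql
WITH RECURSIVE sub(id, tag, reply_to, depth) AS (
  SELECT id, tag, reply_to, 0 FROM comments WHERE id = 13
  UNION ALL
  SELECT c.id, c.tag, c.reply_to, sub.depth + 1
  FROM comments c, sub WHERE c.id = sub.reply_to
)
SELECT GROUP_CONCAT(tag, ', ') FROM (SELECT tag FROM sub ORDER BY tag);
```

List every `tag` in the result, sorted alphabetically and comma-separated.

Base: id=13 (c32), reply_to=12, depth 0.
Iteration 1: join on id=12 -> c38 (id 12, reply_to=8, depth 1).
Iteration 2: join on id=8 -> c11 (id 8, reply_to=2, depth 2).
Iteration 3: join on id=2 -> c15 (id 2, reply_to=1, depth 3).
Iteration 4: join on id=1 -> c39 (id 1, reply_to=NULL, depth 4).
Iteration 5: reply_to is NULL; no match; recursion stops.

c11, c15, c32, c38, c39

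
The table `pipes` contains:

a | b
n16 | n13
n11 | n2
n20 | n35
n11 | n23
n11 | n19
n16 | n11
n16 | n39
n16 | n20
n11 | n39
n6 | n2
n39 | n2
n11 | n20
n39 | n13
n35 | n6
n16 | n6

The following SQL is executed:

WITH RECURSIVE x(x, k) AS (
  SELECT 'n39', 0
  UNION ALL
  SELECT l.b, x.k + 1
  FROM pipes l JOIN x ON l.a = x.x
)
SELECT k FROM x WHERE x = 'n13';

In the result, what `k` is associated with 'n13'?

1

Base: (n39, k=0).
Iteration 1: edges from {n39} -> (n13, k=1), (n2, k=1).
Iteration 2: no outgoing edges from {n13,n2}; recursion stops.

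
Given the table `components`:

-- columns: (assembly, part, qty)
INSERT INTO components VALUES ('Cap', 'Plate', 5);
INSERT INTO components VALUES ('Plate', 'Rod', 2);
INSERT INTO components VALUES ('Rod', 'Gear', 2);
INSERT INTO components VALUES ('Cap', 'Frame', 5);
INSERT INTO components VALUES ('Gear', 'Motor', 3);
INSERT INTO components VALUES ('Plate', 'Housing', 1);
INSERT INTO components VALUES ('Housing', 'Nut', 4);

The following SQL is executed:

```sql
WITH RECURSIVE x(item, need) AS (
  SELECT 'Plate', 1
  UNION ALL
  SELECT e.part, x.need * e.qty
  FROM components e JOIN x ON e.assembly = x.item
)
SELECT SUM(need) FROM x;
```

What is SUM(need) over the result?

Base: (Plate, need=1).
Iteration 1: components of {Plate} -> Housing = 1*1 = 1, Rod = 1*2 = 2.
Iteration 2: components of {Housing,Rod} -> Gear = 2*2 = 4, Nut = 1*4 = 4.
Iteration 3: components of {Gear,Nut} -> Motor = 4*3 = 12.
Iteration 4: no further components; recursion stops.
SUM(need) = 1 + 2 + 1 + 4 + 4 + 12 = 24.

24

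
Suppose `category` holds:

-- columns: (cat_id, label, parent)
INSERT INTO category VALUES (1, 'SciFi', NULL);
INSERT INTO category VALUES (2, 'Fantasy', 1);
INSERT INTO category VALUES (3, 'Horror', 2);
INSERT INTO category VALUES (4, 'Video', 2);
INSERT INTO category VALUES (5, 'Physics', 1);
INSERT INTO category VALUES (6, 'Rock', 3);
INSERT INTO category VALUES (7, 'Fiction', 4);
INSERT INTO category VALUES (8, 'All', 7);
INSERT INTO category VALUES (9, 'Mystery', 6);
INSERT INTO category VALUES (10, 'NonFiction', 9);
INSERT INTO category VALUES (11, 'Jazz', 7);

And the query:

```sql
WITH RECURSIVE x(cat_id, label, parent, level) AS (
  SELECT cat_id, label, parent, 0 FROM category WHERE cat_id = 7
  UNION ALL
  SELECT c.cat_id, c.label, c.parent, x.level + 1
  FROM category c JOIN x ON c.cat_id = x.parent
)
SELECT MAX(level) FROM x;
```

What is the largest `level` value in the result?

3

Base: cat_id=7 (Fiction), parent=4, level 0.
Iteration 1: join on cat_id=4 -> Video (id 4, parent=2, level 1).
Iteration 2: join on cat_id=2 -> Fantasy (id 2, parent=1, level 2).
Iteration 3: join on cat_id=1 -> SciFi (id 1, parent=NULL, level 3).
Iteration 4: parent is NULL; no match; recursion stops.
level values: 0, 1, 2, 3; the maximum is 3.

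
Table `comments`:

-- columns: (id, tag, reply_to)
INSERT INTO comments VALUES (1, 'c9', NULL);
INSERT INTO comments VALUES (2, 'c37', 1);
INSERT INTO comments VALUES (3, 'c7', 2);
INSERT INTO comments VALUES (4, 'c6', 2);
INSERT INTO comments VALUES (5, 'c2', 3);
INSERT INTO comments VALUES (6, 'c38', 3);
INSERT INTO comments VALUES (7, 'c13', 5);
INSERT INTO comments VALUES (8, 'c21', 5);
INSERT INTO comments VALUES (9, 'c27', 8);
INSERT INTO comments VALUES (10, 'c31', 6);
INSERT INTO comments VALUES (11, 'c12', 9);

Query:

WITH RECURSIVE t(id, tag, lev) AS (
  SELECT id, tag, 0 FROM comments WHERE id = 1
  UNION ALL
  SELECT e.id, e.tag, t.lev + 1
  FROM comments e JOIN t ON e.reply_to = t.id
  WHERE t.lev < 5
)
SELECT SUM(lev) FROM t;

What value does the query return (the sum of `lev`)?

28

Base: id=1 (c9) at lev 0.
Iteration 1: rows with reply_to in {1} -> c37 (id 2, lev 1).
Iteration 2: rows with reply_to in {2} -> c7 (id 3, lev 2), c6 (id 4, lev 2).
Iteration 3: rows with reply_to in {3,4} -> c2 (id 5, lev 3), c38 (id 6, lev 3).
Iteration 4: rows with reply_to in {5,6} -> c13 (id 7, lev 4), c21 (id 8, lev 4), c31 (id 10, lev 4).
Iteration 5: rows with reply_to in {7,8,10} -> c27 (id 9, lev 5).
Iteration 6: lev < 5 fails for all current rows; recursion stops.
SUM(lev) = 0 + 1 + 2 + 2 + 3 + 3 + 4 + 4 + 4 + 5 = 28.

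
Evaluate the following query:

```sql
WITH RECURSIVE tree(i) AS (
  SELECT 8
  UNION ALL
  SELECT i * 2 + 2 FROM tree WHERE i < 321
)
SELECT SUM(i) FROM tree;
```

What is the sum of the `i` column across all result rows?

1256

Base: i=8.
Iteration 1: 8 < 321 holds -> i = 8 * 2 + 2 = 18.
Iteration 2: 18 < 321 holds -> i = 18 * 2 + 2 = 38.
Iteration 3: 38 < 321 holds -> i = 38 * 2 + 2 = 78.
Iteration 4: 78 < 321 holds -> i = 78 * 2 + 2 = 158.
Iteration 5: 158 < 321 holds -> i = 158 * 2 + 2 = 318.
Iteration 6: 318 < 321 holds -> i = 318 * 2 + 2 = 638.
Iteration 7: 638 < 321 fails; recursion stops.
SUM(i) = 8 + 18 + 38 + 78 + 158 + 318 + 638 = 1256.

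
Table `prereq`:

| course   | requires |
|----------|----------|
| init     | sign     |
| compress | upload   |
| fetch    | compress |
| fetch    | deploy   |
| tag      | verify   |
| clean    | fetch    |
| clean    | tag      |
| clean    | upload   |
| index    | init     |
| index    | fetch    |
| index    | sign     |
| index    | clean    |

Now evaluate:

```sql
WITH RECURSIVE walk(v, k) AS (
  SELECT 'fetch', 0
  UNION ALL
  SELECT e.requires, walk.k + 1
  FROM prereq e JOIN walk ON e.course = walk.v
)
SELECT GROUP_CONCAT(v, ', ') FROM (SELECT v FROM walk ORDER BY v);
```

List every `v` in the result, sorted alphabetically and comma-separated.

Base: (fetch, k=0).
Iteration 1: edges from {fetch} -> (compress, k=1), (deploy, k=1).
Iteration 2: edges from {compress,deploy} -> (upload, k=2).
Iteration 3: no outgoing edges from {upload}; recursion stops.

compress, deploy, fetch, upload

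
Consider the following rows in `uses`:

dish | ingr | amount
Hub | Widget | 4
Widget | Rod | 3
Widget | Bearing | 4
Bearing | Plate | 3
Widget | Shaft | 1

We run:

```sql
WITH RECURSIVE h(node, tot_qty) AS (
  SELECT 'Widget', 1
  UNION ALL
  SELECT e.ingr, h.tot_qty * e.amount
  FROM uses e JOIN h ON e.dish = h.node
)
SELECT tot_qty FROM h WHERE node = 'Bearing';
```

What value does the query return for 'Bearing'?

Base: (Widget, tot_qty=1).
Iteration 1: components of {Widget} -> Bearing = 1*4 = 4, Rod = 1*3 = 3, Shaft = 1*1 = 1.
Iteration 2: components of {Bearing,Rod,Shaft} -> Plate = 4*3 = 12.
Iteration 3: no further components; recursion stops.

4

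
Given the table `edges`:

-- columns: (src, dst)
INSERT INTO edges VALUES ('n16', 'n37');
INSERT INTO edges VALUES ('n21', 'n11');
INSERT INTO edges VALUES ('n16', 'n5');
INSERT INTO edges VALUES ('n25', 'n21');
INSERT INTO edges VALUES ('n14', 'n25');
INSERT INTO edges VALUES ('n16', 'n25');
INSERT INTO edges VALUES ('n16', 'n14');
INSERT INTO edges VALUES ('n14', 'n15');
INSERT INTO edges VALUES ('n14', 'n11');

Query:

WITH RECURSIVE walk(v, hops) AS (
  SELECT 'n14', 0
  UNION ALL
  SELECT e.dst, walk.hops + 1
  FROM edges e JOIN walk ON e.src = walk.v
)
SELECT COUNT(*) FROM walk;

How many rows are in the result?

Base: (n14, hops=0).
Iteration 1: edges from {n14} -> (n11, hops=1), (n15, hops=1), (n25, hops=1).
Iteration 2: edges from {n11,n15,n25} -> (n21, hops=2).
Iteration 3: edges from {n21} -> (n11, hops=3).
Iteration 4: no outgoing edges from {n11}; recursion stops.
Total rows emitted: 6.

6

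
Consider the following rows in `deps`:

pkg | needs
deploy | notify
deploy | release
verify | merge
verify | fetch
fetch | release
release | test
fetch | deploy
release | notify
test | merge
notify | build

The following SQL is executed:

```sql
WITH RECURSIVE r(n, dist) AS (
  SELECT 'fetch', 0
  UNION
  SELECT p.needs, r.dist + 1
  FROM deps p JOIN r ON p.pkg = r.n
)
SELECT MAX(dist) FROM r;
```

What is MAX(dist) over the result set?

4

Base: (fetch, dist=0).
Iteration 1: edges from {fetch} -> (deploy, dist=1), (release, dist=1).
Iteration 2: edges from {deploy,release} -> (notify, dist=2), (release, dist=2), (test, dist=2). [UNION drops 1 duplicate row(s)]
Iteration 3: edges from {notify,release,test} -> (build, dist=3), (merge, dist=3), (notify, dist=3), (test, dist=3).
Iteration 4: edges from {build,merge,notify,test} -> (build, dist=4), (merge, dist=4).
Iteration 5: no outgoing edges from {build,merge}; recursion stops.
dist values: 0, 1, 1, 2, 2, 2, 3, 3, 3, 3, 4, 4; the maximum is 4.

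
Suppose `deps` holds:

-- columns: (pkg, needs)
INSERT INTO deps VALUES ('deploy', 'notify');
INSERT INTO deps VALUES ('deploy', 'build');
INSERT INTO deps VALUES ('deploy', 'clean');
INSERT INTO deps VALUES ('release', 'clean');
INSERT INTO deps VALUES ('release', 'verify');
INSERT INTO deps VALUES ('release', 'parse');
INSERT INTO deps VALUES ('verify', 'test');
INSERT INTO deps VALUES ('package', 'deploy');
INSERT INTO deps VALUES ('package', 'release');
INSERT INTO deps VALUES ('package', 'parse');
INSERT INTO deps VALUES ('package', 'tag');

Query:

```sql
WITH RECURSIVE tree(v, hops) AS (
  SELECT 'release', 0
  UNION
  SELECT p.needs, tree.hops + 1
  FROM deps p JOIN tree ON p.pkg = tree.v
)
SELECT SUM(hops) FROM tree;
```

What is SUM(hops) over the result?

Base: (release, hops=0).
Iteration 1: edges from {release} -> (clean, hops=1), (parse, hops=1), (verify, hops=1).
Iteration 2: edges from {clean,parse,verify} -> (test, hops=2).
Iteration 3: no outgoing edges from {test}; recursion stops.
SUM(hops) = 0 + 1 + 1 + 1 + 2 = 5.

5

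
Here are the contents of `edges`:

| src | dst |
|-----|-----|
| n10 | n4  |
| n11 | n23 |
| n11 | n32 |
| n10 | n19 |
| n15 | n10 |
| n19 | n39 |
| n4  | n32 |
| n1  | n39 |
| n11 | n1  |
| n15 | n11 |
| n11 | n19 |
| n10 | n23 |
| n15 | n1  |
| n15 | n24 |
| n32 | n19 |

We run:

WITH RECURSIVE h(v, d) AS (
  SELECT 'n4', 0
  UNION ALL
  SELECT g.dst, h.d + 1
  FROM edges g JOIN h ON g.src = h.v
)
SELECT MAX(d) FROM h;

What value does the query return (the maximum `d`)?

Base: (n4, d=0).
Iteration 1: edges from {n4} -> (n32, d=1).
Iteration 2: edges from {n32} -> (n19, d=2).
Iteration 3: edges from {n19} -> (n39, d=3).
Iteration 4: no outgoing edges from {n39}; recursion stops.
d values: 0, 1, 2, 3; the maximum is 3.

3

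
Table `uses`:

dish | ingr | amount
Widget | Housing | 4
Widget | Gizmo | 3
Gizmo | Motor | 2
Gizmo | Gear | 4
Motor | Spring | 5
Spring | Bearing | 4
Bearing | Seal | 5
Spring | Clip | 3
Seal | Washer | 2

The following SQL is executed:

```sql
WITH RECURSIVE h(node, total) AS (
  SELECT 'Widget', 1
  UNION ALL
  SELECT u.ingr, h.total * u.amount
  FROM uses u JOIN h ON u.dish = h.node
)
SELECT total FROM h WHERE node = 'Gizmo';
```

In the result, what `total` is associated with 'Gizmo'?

Base: (Widget, total=1).
Iteration 1: components of {Widget} -> Gizmo = 1*3 = 3, Housing = 1*4 = 4.
Iteration 2: components of {Gizmo,Housing} -> Gear = 3*4 = 12, Motor = 3*2 = 6.
Iteration 3: components of {Gear,Motor} -> Spring = 6*5 = 30.
Iteration 4: components of {Spring} -> Bearing = 30*4 = 120, Clip = 30*3 = 90.
Iteration 5: components of {Bearing,Clip} -> Seal = 120*5 = 600.
Iteration 6: components of {Seal} -> Washer = 600*2 = 1200.
Iteration 7: no further components; recursion stops.

3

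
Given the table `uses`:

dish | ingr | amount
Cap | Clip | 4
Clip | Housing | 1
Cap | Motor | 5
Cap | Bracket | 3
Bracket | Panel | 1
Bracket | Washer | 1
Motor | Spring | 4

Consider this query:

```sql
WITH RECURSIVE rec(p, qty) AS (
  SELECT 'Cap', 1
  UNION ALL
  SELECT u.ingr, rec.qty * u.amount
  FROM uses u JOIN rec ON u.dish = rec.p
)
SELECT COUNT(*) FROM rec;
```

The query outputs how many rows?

8

Base: (Cap, qty=1).
Iteration 1: components of {Cap} -> Bracket = 1*3 = 3, Clip = 1*4 = 4, Motor = 1*5 = 5.
Iteration 2: components of {Bracket,Clip,Motor} -> Housing = 4*1 = 4, Panel = 3*1 = 3, Spring = 5*4 = 20, Washer = 3*1 = 3.
Iteration 3: no further components; recursion stops.
Total rows emitted: 8.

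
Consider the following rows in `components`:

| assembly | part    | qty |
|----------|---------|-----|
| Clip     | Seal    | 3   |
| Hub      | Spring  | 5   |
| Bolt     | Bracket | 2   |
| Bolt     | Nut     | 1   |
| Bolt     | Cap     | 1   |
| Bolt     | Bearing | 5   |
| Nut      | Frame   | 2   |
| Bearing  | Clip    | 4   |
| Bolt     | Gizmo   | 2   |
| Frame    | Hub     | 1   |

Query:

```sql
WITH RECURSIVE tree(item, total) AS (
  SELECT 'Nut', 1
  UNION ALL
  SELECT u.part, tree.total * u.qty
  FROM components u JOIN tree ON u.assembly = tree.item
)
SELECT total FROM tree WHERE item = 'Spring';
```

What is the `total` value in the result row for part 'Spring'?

Base: (Nut, total=1).
Iteration 1: components of {Nut} -> Frame = 1*2 = 2.
Iteration 2: components of {Frame} -> Hub = 2*1 = 2.
Iteration 3: components of {Hub} -> Spring = 2*5 = 10.
Iteration 4: no further components; recursion stops.

10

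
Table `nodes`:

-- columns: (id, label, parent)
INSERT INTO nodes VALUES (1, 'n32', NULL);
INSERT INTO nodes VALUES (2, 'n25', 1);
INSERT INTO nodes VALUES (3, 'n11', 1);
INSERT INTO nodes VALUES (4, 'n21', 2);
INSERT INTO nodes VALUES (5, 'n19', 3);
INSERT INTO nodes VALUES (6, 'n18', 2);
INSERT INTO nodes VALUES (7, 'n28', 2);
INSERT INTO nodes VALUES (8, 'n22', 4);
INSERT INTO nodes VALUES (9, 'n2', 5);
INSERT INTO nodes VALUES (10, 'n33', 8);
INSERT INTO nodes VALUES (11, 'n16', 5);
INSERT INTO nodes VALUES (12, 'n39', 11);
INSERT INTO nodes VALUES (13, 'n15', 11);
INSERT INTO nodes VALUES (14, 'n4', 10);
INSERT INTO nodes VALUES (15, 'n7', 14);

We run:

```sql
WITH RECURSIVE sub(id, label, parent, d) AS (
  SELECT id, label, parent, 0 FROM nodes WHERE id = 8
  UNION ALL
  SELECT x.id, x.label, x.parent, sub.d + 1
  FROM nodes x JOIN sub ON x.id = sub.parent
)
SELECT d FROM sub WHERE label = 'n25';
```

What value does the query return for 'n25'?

Base: id=8 (n22), parent=4, d 0.
Iteration 1: join on id=4 -> n21 (id 4, parent=2, d 1).
Iteration 2: join on id=2 -> n25 (id 2, parent=1, d 2).
Iteration 3: join on id=1 -> n32 (id 1, parent=NULL, d 3).
Iteration 4: parent is NULL; no match; recursion stops.

2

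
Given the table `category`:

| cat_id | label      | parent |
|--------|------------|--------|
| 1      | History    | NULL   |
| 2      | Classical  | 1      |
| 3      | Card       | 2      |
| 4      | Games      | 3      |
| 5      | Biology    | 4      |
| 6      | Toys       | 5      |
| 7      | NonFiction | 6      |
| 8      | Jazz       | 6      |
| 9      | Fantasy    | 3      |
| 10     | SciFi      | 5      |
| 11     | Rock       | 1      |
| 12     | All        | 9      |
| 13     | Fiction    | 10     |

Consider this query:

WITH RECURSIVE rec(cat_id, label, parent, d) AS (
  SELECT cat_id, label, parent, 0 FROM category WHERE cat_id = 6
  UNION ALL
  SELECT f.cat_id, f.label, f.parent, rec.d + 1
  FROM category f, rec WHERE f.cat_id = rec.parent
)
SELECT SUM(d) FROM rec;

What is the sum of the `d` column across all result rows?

15

Base: cat_id=6 (Toys), parent=5, d 0.
Iteration 1: join on cat_id=5 -> Biology (id 5, parent=4, d 1).
Iteration 2: join on cat_id=4 -> Games (id 4, parent=3, d 2).
Iteration 3: join on cat_id=3 -> Card (id 3, parent=2, d 3).
Iteration 4: join on cat_id=2 -> Classical (id 2, parent=1, d 4).
Iteration 5: join on cat_id=1 -> History (id 1, parent=NULL, d 5).
Iteration 6: parent is NULL; no match; recursion stops.
SUM(d) = 0 + 1 + 2 + 3 + 4 + 5 = 15.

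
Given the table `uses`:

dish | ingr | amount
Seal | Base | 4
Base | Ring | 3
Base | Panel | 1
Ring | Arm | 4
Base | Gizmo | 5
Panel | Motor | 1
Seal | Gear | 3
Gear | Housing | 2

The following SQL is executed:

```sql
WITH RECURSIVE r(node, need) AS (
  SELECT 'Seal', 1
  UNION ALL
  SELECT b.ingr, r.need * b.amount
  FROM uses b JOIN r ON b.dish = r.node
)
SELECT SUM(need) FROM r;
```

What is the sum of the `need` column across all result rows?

102

Base: (Seal, need=1).
Iteration 1: components of {Seal} -> Base = 1*4 = 4, Gear = 1*3 = 3.
Iteration 2: components of {Base,Gear} -> Gizmo = 4*5 = 20, Housing = 3*2 = 6, Panel = 4*1 = 4, Ring = 4*3 = 12.
Iteration 3: components of {Gizmo,Housing,Panel,Ring} -> Arm = 12*4 = 48, Motor = 4*1 = 4.
Iteration 4: no further components; recursion stops.
SUM(need) = 1 + 4 + 3 + 12 + 4 + 20 + 6 + 48 + 4 = 102.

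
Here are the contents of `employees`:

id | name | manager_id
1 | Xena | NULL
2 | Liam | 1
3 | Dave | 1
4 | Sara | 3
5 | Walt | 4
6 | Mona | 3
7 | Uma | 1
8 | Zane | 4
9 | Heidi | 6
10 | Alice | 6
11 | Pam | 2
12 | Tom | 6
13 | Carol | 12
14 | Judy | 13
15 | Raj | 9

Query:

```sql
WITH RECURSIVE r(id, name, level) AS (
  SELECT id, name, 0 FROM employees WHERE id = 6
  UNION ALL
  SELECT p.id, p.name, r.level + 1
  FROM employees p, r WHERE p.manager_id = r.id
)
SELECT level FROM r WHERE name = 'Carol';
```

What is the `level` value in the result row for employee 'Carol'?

2

Base: id=6 (Mona) at level 0.
Iteration 1: rows with manager_id in {6} -> Heidi (id 9, level 1), Alice (id 10, level 1), Tom (id 12, level 1).
Iteration 2: rows with manager_id in {9,10,12} -> Carol (id 13, level 2), Raj (id 15, level 2).
Iteration 3: rows with manager_id in {13,15} -> Judy (id 14, level 3).
Iteration 4: no rows with manager_id in {14}; recursion stops.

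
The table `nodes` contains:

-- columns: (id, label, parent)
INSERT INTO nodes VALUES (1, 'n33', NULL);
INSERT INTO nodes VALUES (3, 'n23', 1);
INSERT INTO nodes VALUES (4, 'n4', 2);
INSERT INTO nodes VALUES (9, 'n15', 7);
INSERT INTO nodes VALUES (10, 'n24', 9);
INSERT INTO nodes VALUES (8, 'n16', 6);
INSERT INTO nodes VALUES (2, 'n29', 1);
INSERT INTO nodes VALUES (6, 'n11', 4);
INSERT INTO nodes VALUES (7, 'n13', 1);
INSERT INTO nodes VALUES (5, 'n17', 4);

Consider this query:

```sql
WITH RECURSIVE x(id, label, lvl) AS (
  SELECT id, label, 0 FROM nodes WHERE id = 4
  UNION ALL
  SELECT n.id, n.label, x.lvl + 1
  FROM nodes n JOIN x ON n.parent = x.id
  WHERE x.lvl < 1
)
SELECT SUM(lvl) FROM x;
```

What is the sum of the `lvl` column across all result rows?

2

Base: id=4 (n4) at lvl 0.
Iteration 1: rows with parent in {4} -> n17 (id 5, lvl 1), n11 (id 6, lvl 1).
Iteration 2: lvl < 1 fails for all current rows; recursion stops.
SUM(lvl) = 0 + 1 + 1 = 2.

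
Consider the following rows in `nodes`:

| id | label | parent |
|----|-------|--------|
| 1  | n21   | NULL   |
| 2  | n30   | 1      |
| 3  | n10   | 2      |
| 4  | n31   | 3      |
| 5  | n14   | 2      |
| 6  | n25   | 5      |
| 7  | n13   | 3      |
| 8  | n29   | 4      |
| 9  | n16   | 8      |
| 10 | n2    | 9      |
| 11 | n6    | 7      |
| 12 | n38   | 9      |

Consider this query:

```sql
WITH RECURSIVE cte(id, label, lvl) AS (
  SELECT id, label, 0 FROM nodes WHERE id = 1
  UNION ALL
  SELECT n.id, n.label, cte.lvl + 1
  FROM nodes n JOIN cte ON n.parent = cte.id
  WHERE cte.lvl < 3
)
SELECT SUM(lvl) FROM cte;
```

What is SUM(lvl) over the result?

Base: id=1 (n21) at lvl 0.
Iteration 1: rows with parent in {1} -> n30 (id 2, lvl 1).
Iteration 2: rows with parent in {2} -> n10 (id 3, lvl 2), n14 (id 5, lvl 2).
Iteration 3: rows with parent in {3,5} -> n31 (id 4, lvl 3), n25 (id 6, lvl 3), n13 (id 7, lvl 3).
Iteration 4: lvl < 3 fails for all current rows; recursion stops.
SUM(lvl) = 0 + 1 + 2 + 2 + 3 + 3 + 3 = 14.

14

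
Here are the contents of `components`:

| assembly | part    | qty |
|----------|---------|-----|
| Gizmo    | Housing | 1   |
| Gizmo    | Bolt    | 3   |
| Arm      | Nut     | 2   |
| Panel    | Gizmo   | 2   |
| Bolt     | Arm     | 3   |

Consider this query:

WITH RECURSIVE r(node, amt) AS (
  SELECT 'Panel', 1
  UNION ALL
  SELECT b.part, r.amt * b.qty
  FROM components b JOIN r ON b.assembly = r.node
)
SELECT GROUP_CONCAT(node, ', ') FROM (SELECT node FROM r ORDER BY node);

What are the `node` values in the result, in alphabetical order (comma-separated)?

Base: (Panel, amt=1).
Iteration 1: components of {Panel} -> Gizmo = 1*2 = 2.
Iteration 2: components of {Gizmo} -> Bolt = 2*3 = 6, Housing = 2*1 = 2.
Iteration 3: components of {Bolt,Housing} -> Arm = 6*3 = 18.
Iteration 4: components of {Arm} -> Nut = 18*2 = 36.
Iteration 5: no further components; recursion stops.

Arm, Bolt, Gizmo, Housing, Nut, Panel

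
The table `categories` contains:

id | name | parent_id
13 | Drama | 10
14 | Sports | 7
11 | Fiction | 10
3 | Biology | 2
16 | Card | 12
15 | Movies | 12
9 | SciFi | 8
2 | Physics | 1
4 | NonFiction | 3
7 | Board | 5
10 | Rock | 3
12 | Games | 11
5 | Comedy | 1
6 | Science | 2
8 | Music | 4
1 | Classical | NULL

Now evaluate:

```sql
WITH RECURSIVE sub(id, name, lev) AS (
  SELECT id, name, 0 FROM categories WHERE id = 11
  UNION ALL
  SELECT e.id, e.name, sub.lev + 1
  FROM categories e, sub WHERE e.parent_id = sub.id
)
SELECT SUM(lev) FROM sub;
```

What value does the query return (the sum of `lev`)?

Base: id=11 (Fiction) at lev 0.
Iteration 1: rows with parent_id in {11} -> Games (id 12, lev 1).
Iteration 2: rows with parent_id in {12} -> Movies (id 15, lev 2), Card (id 16, lev 2).
Iteration 3: no rows with parent_id in {15,16}; recursion stops.
SUM(lev) = 0 + 1 + 2 + 2 = 5.

5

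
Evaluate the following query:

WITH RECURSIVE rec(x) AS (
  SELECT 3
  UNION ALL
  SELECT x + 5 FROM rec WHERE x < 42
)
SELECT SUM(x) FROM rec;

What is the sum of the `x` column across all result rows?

207

Base: x=3.
Iteration 1: 3 < 42 holds -> x = 3 + 5 = 8.
Iteration 2: 8 < 42 holds -> x = 8 + 5 = 13.
Iteration 3: 13 < 42 holds -> x = 13 + 5 = 18.
Iteration 4: 18 < 42 holds -> x = 18 + 5 = 23.
Iteration 5: 23 < 42 holds -> x = 23 + 5 = 28.
Iteration 6: 28 < 42 holds -> x = 28 + 5 = 33.
Iteration 7: 33 < 42 holds -> x = 33 + 5 = 38.
Iteration 8: 38 < 42 holds -> x = 38 + 5 = 43.
Iteration 9: 43 < 42 fails; recursion stops.
SUM(x) = 3 + 8 + 13 + 18 + 23 + 28 + 33 + 38 + 43 = 207.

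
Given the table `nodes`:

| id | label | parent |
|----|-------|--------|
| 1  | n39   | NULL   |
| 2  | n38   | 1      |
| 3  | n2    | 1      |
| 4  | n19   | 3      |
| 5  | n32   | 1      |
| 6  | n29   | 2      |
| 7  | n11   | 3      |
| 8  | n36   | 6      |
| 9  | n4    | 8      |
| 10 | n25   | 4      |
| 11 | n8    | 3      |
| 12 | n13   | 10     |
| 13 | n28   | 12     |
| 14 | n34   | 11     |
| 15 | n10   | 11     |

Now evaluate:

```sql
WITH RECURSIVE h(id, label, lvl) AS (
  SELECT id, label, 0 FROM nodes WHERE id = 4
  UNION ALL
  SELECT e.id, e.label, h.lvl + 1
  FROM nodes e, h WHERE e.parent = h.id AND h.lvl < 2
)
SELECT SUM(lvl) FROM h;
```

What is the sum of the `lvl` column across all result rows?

3

Base: id=4 (n19) at lvl 0.
Iteration 1: rows with parent in {4} -> n25 (id 10, lvl 1).
Iteration 2: rows with parent in {10} -> n13 (id 12, lvl 2).
Iteration 3: lvl < 2 fails for all current rows; recursion stops.
SUM(lvl) = 0 + 1 + 2 = 3.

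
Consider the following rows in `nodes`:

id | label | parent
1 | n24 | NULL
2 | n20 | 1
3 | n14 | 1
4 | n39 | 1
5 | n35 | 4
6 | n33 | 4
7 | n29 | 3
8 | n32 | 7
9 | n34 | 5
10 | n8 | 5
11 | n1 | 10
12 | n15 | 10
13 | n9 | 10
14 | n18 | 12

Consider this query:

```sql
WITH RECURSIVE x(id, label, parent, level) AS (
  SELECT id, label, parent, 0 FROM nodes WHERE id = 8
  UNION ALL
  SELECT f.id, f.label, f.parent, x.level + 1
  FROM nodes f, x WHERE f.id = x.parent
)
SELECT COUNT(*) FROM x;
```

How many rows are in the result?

Base: id=8 (n32), parent=7, level 0.
Iteration 1: join on id=7 -> n29 (id 7, parent=3, level 1).
Iteration 2: join on id=3 -> n14 (id 3, parent=1, level 2).
Iteration 3: join on id=1 -> n24 (id 1, parent=NULL, level 3).
Iteration 4: parent is NULL; no match; recursion stops.
Total rows emitted: 4.

4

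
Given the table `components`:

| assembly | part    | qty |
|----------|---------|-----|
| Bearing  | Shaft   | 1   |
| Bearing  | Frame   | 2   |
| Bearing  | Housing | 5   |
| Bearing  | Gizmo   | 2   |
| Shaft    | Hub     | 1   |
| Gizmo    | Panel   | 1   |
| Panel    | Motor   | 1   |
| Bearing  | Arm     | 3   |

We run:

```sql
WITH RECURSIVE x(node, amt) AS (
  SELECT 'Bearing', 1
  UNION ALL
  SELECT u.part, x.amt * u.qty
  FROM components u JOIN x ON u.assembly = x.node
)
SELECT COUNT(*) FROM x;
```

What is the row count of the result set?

Base: (Bearing, amt=1).
Iteration 1: components of {Bearing} -> Arm = 1*3 = 3, Frame = 1*2 = 2, Gizmo = 1*2 = 2, Housing = 1*5 = 5, Shaft = 1*1 = 1.
Iteration 2: components of {Arm,Frame,Gizmo,Housing,Shaft} -> Hub = 1*1 = 1, Panel = 2*1 = 2.
Iteration 3: components of {Hub,Panel} -> Motor = 2*1 = 2.
Iteration 4: no further components; recursion stops.
Total rows emitted: 9.

9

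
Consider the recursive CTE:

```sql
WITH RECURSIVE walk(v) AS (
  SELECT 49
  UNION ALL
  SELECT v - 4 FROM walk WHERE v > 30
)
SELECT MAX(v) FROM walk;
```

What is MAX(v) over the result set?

Base: v=49.
Iteration 1: 49 > 30 holds -> v = 49 - 4 = 45.
Iteration 2: 45 > 30 holds -> v = 45 - 4 = 41.
Iteration 3: 41 > 30 holds -> v = 41 - 4 = 37.
Iteration 4: 37 > 30 holds -> v = 37 - 4 = 33.
Iteration 5: 33 > 30 holds -> v = 33 - 4 = 29.
Iteration 6: 29 > 30 fails; recursion stops.
v values: 49, 45, 41, 37, 33, 29; the maximum is 49.

49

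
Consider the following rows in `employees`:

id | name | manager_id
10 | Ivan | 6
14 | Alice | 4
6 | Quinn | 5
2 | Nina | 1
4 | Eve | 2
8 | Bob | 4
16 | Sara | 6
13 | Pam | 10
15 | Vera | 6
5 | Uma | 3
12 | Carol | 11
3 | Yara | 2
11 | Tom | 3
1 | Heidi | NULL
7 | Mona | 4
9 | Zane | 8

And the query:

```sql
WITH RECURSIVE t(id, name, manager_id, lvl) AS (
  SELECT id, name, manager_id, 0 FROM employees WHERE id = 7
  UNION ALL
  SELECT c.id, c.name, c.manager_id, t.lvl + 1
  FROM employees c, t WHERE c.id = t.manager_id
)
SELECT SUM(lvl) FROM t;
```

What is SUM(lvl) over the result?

Base: id=7 (Mona), manager_id=4, lvl 0.
Iteration 1: join on id=4 -> Eve (id 4, manager_id=2, lvl 1).
Iteration 2: join on id=2 -> Nina (id 2, manager_id=1, lvl 2).
Iteration 3: join on id=1 -> Heidi (id 1, manager_id=NULL, lvl 3).
Iteration 4: manager_id is NULL; no match; recursion stops.
SUM(lvl) = 0 + 1 + 2 + 3 = 6.

6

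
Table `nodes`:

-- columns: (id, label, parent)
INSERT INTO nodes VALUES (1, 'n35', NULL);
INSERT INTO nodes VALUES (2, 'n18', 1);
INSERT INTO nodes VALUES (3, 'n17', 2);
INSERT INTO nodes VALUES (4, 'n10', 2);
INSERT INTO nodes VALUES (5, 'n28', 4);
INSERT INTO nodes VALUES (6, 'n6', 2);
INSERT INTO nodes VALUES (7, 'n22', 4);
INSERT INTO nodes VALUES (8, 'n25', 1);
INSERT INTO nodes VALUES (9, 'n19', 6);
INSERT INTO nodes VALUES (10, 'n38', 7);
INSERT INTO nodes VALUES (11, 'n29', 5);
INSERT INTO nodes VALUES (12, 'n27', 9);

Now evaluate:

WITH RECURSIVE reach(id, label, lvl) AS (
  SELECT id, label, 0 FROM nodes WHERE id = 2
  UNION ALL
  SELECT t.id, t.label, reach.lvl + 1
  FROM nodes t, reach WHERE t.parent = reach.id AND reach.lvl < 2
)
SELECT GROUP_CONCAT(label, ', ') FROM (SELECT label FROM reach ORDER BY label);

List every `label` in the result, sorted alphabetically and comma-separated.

n10, n17, n18, n19, n22, n28, n6

Base: id=2 (n18) at lvl 0.
Iteration 1: rows with parent in {2} -> n17 (id 3, lvl 1), n10 (id 4, lvl 1), n6 (id 6, lvl 1).
Iteration 2: rows with parent in {3,4,6} -> n28 (id 5, lvl 2), n22 (id 7, lvl 2), n19 (id 9, lvl 2).
Iteration 3: lvl < 2 fails for all current rows; recursion stops.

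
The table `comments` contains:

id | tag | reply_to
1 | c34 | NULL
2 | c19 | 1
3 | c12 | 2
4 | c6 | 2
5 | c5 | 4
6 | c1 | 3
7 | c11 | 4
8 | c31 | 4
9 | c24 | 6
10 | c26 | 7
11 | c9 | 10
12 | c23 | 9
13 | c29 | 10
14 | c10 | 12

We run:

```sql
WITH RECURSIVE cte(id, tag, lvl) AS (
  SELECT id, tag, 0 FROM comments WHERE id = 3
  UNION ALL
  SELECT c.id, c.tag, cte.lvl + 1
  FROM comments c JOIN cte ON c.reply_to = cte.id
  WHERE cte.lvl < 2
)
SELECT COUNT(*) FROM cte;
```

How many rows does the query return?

Base: id=3 (c12) at lvl 0.
Iteration 1: rows with reply_to in {3} -> c1 (id 6, lvl 1).
Iteration 2: rows with reply_to in {6} -> c24 (id 9, lvl 2).
Iteration 3: lvl < 2 fails for all current rows; recursion stops.
Total rows emitted: 3.

3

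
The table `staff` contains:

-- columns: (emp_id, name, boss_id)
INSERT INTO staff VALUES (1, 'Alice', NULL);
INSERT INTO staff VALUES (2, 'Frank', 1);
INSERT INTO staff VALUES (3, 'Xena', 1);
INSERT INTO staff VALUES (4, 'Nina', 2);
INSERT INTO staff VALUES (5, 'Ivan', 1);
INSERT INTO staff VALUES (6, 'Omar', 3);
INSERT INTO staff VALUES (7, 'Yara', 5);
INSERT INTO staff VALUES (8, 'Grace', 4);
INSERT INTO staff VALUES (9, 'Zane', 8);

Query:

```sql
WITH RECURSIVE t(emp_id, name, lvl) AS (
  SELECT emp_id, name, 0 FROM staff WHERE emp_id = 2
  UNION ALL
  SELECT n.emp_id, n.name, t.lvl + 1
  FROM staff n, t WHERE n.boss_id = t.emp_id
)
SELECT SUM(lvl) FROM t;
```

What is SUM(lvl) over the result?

Base: emp_id=2 (Frank) at lvl 0.
Iteration 1: rows with boss_id in {2} -> Nina (id 4, lvl 1).
Iteration 2: rows with boss_id in {4} -> Grace (id 8, lvl 2).
Iteration 3: rows with boss_id in {8} -> Zane (id 9, lvl 3).
Iteration 4: no rows with boss_id in {9}; recursion stops.
SUM(lvl) = 0 + 1 + 2 + 3 = 6.

6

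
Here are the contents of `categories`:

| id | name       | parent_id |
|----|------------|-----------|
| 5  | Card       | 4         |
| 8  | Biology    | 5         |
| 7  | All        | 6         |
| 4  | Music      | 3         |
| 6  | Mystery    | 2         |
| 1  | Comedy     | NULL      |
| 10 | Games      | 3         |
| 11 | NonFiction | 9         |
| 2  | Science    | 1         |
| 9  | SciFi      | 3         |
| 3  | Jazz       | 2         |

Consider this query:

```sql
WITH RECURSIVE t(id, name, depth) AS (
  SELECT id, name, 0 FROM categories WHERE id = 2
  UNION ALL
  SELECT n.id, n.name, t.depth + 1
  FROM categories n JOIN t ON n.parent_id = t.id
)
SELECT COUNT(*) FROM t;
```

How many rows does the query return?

Base: id=2 (Science) at depth 0.
Iteration 1: rows with parent_id in {2} -> Jazz (id 3, depth 1), Mystery (id 6, depth 1).
Iteration 2: rows with parent_id in {3,6} -> Music (id 4, depth 2), All (id 7, depth 2), SciFi (id 9, depth 2), Games (id 10, depth 2).
Iteration 3: rows with parent_id in {4,7,9,10} -> Card (id 5, depth 3), NonFiction (id 11, depth 3).
Iteration 4: rows with parent_id in {5,11} -> Biology (id 8, depth 4).
Iteration 5: no rows with parent_id in {8}; recursion stops.
Total rows emitted: 10.

10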